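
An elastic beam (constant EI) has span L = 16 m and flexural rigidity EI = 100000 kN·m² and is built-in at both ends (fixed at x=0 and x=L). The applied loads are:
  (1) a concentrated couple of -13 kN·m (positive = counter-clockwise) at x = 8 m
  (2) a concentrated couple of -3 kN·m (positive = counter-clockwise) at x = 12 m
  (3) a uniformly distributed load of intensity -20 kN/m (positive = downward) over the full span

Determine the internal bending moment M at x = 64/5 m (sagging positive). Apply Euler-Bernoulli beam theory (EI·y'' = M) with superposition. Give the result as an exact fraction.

M(64/5) = 4549/240 kN·m

Load 1 — applied couple M₀=-13 kN·m at a=8 m (b=L-a=8):
  M_1 = R_Ax - M_A - M₀  [x>a] with R_A=-39/32, M_A=-13/4 = (-39/32)·(64/5) - (-13/4) - (-13) = 13/20 kN·m
Load 2 — applied couple M₀=-3 kN·m at a=12 m (b=L-a=4):
  M_2 = R_Ax - M_A - M₀  [x>a] with R_A=-27/128, M_A=-15/16 = (-27/128)·(64/5) - (-15/16) - (-3) = 99/80 kN·m
Load 3 — uniform load w=-20 kN/m over full span:
  M_3 = wLx/2 - wL²/12 - wx²/2 = (-20)·16·(64/5)/2 - (-20)·16²/12 - (-20)·(64/5)²/2 = 256/15 kN·m
Superposition: M = Σ M_i = 4549/240 kN·m ≈ 18.954167 kN·m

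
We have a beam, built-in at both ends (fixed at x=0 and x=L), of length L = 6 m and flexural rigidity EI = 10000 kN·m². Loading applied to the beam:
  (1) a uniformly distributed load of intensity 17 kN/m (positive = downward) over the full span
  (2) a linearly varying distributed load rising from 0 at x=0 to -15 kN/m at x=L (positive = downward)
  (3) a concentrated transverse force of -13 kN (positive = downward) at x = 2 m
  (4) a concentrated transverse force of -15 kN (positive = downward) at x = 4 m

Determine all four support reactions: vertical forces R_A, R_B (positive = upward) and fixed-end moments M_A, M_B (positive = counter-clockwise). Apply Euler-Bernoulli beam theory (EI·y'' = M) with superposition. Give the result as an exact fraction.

Load 1 — uniform load w=17 kN/m over full span:
  R_A = wL/2 = 17·6/2 = 51 kN
  M_A = wL²/12 = 17·6²/12 = 51 kN·m
  R_B = wL/2 = 17·6/2 = 51 kN
  M_B = -wL²/12 = -17·6²/12 = -51 kN·m
Load 2 — triangular load w₀=-15 kN/m (0→w₀ over full span):
  R_A = 3w₀L/20 = 3·(-15)·6/20 = -27/2 kN
  M_A = w₀L²/30 = (-15)·6²/30 = -18 kN·m
  R_B = 7w₀L/20 = 7·(-15)·6/20 = -63/2 kN
  M_B = -w₀L²/20 = -(-15)·6²/20 = 27 kN·m
Load 3 — point force P=-13 kN at a=2 m (b=L-a=4):
  R_A = Pb²(3a+b)/L³ = (-13)·4²·(3·2+4)/6³ = -260/27 kN
  M_A = Pab²/L² = (-13)·2·4²/6² = -104/9 kN·m
  R_B = Pa²(a+3b)/L³ = (-13)·2²·(2+3·4)/6³ = -91/27 kN
  M_B = -Pa²b/L² = -(-13)·2²·4/6² = 52/9 kN·m
Load 4 — point force P=-15 kN at a=4 m (b=L-a=2):
  R_A = Pb²(3a+b)/L³ = (-15)·2²·(3·4+2)/6³ = -35/9 kN
  M_A = Pab²/L² = (-15)·4·2²/6² = -20/3 kN·m
  R_B = Pa²(a+3b)/L³ = (-15)·4²·(4+3·2)/6³ = -100/9 kN
  M_B = -Pa²b/L² = -(-15)·4²·2/6² = 40/3 kN·m
Superposition: R_A = 1295/54 kN, M_A = 133/9 kN·m, R_B = 271/54 kN, M_B = -44/9 kN·m

R_A = 1295/54 kN, M_A = 133/9 kN·m, R_B = 271/54 kN, M_B = -44/9 kN·m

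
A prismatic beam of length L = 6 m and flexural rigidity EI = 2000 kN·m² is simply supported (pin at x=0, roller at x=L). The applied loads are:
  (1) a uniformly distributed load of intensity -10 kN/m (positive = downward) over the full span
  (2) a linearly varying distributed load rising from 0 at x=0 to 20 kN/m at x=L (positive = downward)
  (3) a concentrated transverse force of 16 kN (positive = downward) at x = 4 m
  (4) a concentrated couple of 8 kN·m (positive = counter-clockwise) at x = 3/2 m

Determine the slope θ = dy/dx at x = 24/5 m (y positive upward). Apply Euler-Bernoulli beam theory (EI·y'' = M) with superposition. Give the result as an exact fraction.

Load 1 — uniform load w=-10 kN/m over full span:
  θ_1 = -w(L³-6Lx²+4x³)/(24EI) = -(-10)·(6³-6·6·(24/5)²+4·(24/5)³)/(24·2000) = -891/25000 rad
Load 2 — triangular load w₀=20 kN/m (0→w₀ over full span):
  θ_2 = -w₀(7L⁴-30L²x²+15x⁴)/(360LEI) = -20·(7·6⁴-30·6²·(24/5)²+15·(24/5)⁴)/(360·6·2000) = 2271/62500 rad
Load 3 — point force P=16 kN at a=4 m (b=L-a=2):
  θ_3 = -Pa(2L²-6Lx+3x²+a²)/(6LEI)  [x>a] = -16·4·(2·6²-6·6·(24/5)+3·(24/5)²+4²)/(6·6·2000) = 392/28125 rad
Load 4 — applied couple M₀=8 kN·m at a=3/2 m (b=L-a=9/2):
  θ_4 = (M₀x²/(2L)-M₀(x-a)+C₁)/EI  [x>a] with C₁=M₀(3b²-L²)/(6L)=11/2 = (8·(24/5)²/(2·6)-8·((24/5)-(3/2))+(11/2))/2000 = -277/100000 rad
Superposition: θ = Σ θ_i = 53387/4500000 rad ≈ 0.011864 rad

θ(24/5) = 53387/4500000 rad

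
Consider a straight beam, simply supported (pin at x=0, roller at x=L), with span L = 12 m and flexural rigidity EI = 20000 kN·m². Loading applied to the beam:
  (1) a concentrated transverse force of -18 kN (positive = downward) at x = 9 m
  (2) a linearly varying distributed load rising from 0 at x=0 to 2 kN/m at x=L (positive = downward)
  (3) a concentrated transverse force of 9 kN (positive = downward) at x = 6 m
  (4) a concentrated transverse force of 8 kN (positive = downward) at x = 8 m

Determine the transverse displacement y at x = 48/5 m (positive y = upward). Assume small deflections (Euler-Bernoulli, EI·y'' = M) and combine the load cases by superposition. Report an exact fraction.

Load 1 — point force P=-18 kN at a=9 m (b=L-a=3):
  y_1 = -Pa(L-x)(2Lx-a²-x²)/(6LEI)  [x>a] = -(-18)·9·(12-(48/5))·(2·12·(48/5)-9²-(48/5)²)/(6·12·20000) = 38637/2500000 m
Load 2 — triangular load w₀=2 kN/m (0→w₀ over full span):
  y_2 = -w₀x(7L⁴-10L²x²+3x⁴)/(360LEI) = -2·(48/5)·(7·12⁴-10·12²·(48/5)²+3·(48/5)⁴)/(360·12·20000) = -82296/9765625 m
Load 3 — point force P=9 kN at a=6 m (b=L-a=6):
  y_3 = -Pa(L-x)(2Lx-a²-x²)/(6LEI)  [x>a] = -9·6·(12-(48/5))·(2·12·(48/5)-6²-(48/5)²)/(6·12·20000) = -5751/625000 m
Load 4 — point force P=8 kN at a=8 m (b=L-a=4):
  y_4 = -Pa(L-x)(2Lx-a²-x²)/(6LEI)  [x>a] = -8·8·(12-(48/5))·(2·12·(48/5)-8²-(48/5)²)/(6·12·20000) = -1856/234375 m
Superposition: y = Σ y_i = -9462041/937500000 m ≈ -0.010093 m

y(48/5) = -9462041/937500000 m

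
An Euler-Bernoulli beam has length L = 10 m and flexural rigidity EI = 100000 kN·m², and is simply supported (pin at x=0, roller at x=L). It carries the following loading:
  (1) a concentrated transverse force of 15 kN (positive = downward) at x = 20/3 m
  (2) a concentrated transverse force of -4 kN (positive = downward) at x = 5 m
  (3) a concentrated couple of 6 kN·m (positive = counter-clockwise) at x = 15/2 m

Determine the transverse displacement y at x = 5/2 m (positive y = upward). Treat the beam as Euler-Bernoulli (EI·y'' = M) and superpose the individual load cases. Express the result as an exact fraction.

y(5/2) = -2309/1728000 m

Load 1 — point force P=15 kN at a=20/3 m (b=L-a=10/3):
  y_1 = -Pbx(L²-b²-x²)/(6LEI)  [x≤a] = -15·(10/3)·(5/2)·(10²-(10/3)²-(5/2)²)/(6·10·100000) = -119/69120 m
Load 2 — point force P=-4 kN at a=5 m (b=L-a=5):
  y_2 = -Pbx(L²-b²-x²)/(6LEI)  [x≤a] = -(-4)·5·(5/2)·(10²-5²-(5/2)²)/(6·10·100000) = 11/19200 m
Load 3 — applied couple M₀=6 kN·m at a=15/2 m (b=L-a=5/2):
  y_3 = (M₀x³/(6L)+C₁x)/EI  [x≤a] with C₁=M₀(3b²-L²)/(6L)=-65/8 = (6·(5/2)³/(6·10)+(-65/8)·(5/2))/100000 = -3/16000 m
Superposition: y = Σ y_i = -2309/1728000 m ≈ -0.001336 m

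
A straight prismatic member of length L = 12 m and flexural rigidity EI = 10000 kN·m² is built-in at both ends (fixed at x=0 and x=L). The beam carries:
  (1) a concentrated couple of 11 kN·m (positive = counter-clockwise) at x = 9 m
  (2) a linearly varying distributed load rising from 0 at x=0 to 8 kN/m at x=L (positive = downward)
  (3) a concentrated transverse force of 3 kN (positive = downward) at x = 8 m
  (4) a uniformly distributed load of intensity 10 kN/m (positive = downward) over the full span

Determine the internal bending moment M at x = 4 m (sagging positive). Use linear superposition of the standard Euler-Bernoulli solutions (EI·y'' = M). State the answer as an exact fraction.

Load 1 — applied couple M₀=11 kN·m at a=9 m (b=L-a=3):
  M_1 = R_Ax - M_A  [x≤a] with R_A=33/32, M_A=55/16 = (33/32)·4 - (55/16) = 11/16 kN·m
Load 2 — triangular load w₀=8 kN/m (0→w₀ over full span):
  M_2 = 3w₀Lx/20 - w₀L²/30 - w₀x³/(6L) = 3·8·12·4/20 - 8·12²/30 - 8·4³/(6·12) = 544/45 kN·m
Load 3 — point force P=3 kN at a=8 m (b=L-a=4):
  M_3 = Pb²(3a+b)x/L³ - Pab²/L²  [x≤a] = 3·4²·(3·8+4)·4/12³ - 3·8·4²/12² = 4/9 kN·m
Load 4 — uniform load w=10 kN/m over full span:
  M_4 = wLx/2 - wL²/12 - wx²/2 = 10·12·4/2 - 10·12²/12 - 10·4²/2 = 40 kN·m
Superposition: M = Σ M_i = 12773/240 kN·m ≈ 53.220833 kN·m

M(4) = 12773/240 kN·m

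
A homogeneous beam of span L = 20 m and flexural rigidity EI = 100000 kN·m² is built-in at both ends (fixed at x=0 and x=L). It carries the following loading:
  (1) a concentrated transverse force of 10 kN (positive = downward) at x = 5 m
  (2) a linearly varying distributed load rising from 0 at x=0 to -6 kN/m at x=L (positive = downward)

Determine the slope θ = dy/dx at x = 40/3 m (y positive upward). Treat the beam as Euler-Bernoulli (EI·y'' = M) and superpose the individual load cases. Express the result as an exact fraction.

Load 1 — point force P=10 kN at a=5 m (b=L-a=15):
  θ_1 = Pa²(L-x)(2bL-(3b+a)(L-x))/(2L³EI)  [x>a] = 10·5²·(20-(40/3))·(2·15·20-(3·15+5)·(20-(40/3)))/(2·20³·100000) = 1/3600 rad
Load 2 — triangular load w₀=-6 kN/m (0→w₀ over full span):
  θ_2 = -w₀(2x(L-x)(L-2x)(x+2L)+x²(L-x)²)/(120LEI) = -(-6)·(2·(40/3)·(20-(40/3))·(20-2·(40/3))·((40/3)+2·20)+(40/3)²·(20-(40/3))²)/(120·20·100000) = -14/10125 rad
Superposition: θ = Σ θ_i = -179/162000 rad ≈ -0.001105 rad

θ(40/3) = -179/162000 rad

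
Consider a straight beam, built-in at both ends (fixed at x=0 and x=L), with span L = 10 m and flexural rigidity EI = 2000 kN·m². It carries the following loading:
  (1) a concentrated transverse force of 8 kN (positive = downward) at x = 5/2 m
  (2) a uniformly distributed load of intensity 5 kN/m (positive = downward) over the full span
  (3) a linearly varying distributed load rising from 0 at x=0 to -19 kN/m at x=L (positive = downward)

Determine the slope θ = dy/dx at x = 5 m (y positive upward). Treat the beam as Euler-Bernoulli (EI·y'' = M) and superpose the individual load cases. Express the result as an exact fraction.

θ(5) = 5/768 rad

Load 1 — point force P=8 kN at a=5/2 m (b=L-a=15/2):
  θ_1 = Pa²(L-x)(2bL-(3b+a)(L-x))/(2L³EI)  [x>a] = 8·(5/2)²·(10-5)·(2·(15/2)·10-(3·(15/2)+(5/2))·(10-5))/(2·10³·2000) = 1/640 rad
Load 2 — uniform load w=5 kN/m over full span:
  θ_2 = -wx(L-x)(L-2x)/(12EI) = -5·5·(10-5)·(10-2·5)/(12·2000) = 0 rad
Load 3 — triangular load w₀=-19 kN/m (0→w₀ over full span):
  θ_3 = -w₀(2x(L-x)(L-2x)(x+2L)+x²(L-x)²)/(120LEI) = -(-19)·(2·5·(10-5)·(10-2·5)·(5+2·10)+5²·(10-5)²)/(120·10·2000) = 19/3840 rad
Superposition: θ = Σ θ_i = 5/768 rad ≈ 0.006510 rad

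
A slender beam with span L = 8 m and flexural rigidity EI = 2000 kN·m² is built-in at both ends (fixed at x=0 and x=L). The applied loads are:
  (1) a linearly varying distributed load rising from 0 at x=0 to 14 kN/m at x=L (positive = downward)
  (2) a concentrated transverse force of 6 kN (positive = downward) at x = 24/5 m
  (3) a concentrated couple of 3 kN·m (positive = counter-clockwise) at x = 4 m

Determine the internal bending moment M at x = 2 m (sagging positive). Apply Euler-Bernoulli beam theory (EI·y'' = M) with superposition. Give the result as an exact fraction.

Load 1 — triangular load w₀=14 kN/m (0→w₀ over full span):
  M_1 = 3w₀Lx/20 - w₀L²/30 - w₀x³/(6L) = 3·14·8·2/20 - 14·8²/30 - 14·2³/(6·8) = 7/5 kN·m
Load 2 — point force P=6 kN at a=24/5 m (b=L-a=16/5):
  M_2 = Pb²(3a+b)x/L³ - Pab²/L²  [x≤a] = 6·(16/5)²·(3·(24/5)+(16/5))·2/8³ - 6·(24/5)·(16/5)²/8² = -48/125 kN·m
Load 3 — applied couple M₀=3 kN·m at a=4 m (b=L-a=4):
  M_3 = R_Ax - M_A  [x≤a] with R_A=9/16, M_A=3/4 = (9/16)·2 - (3/4) = 3/8 kN·m
Superposition: M = Σ M_i = 1391/1000 kN·m ≈ 1.391000 kN·m

M(2) = 1391/1000 kN·m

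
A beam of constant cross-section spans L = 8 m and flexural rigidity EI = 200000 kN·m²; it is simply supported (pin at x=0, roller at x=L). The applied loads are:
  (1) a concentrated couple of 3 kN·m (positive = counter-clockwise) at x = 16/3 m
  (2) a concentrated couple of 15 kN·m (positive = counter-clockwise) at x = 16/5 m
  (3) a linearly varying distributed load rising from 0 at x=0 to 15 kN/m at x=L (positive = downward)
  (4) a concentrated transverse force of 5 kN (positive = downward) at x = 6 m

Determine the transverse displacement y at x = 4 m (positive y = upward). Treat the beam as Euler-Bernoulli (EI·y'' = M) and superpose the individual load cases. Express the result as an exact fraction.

Load 1 — applied couple M₀=3 kN·m at a=16/3 m (b=L-a=8/3):
  y_1 = (M₀x³/(6L)+C₁x)/EI  [x≤a] with C₁=M₀(3b²-L²)/(6L)=-8/3 = (3·4³/(6·8)+(-8/3)·4)/200000 = -1/30000 m
Load 2 — applied couple M₀=15 kN·m at a=16/5 m (b=L-a=24/5):
  y_2 = (M₀x³/(6L)-M₀(x-a)²/2+C₁x)/EI  [x>a] with C₁=M₀(3b²-L²)/(6L)=8/5 = (15·4³/(6·8)-15·(4-(16/5))²/2+(8/5)·4)/200000 = 27/250000 m
Load 3 — triangular load w₀=15 kN/m (0→w₀ over full span):
  y_3 = -w₀x(7L⁴-10L²x²+3x⁴)/(360LEI) = -15·4·(7·8⁴-10·8²·4²+3·4⁴)/(360·8·200000) = -1/500 m
Load 4 — point force P=5 kN at a=6 m (b=L-a=2):
  y_4 = -Pbx(L²-b²-x²)/(6LEI)  [x≤a] = -5·2·4·(8²-2²-4²)/(6·8·200000) = -11/60000 m
Superposition: y = Σ y_i = -3163/1500000 m ≈ -0.002109 m

y(4) = -3163/1500000 m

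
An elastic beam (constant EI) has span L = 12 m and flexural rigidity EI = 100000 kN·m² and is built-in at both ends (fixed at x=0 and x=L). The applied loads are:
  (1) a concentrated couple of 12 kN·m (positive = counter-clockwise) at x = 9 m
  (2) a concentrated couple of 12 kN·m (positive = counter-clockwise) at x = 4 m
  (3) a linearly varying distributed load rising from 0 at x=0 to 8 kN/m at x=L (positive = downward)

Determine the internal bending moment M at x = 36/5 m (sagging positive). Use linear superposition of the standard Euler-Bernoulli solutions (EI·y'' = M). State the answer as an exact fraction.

M(36/5) = 12879/500 kN·m

Load 1 — applied couple M₀=12 kN·m at a=9 m (b=L-a=3):
  M_1 = R_Ax - M_A  [x≤a] with R_A=9/8, M_A=15/4 = (9/8)·(36/5) - (15/4) = 87/20 kN·m
Load 2 — applied couple M₀=12 kN·m at a=4 m (b=L-a=8):
  M_2 = R_Ax - M_A - M₀  [x>a] with R_A=4/3, M_A=0 = (4/3)·(36/5) - 0 - 12 = -12/5 kN·m
Load 3 — triangular load w₀=8 kN/m (0→w₀ over full span):
  M_3 = 3w₀Lx/20 - w₀L²/30 - w₀x³/(6L) = 3·8·12·(36/5)/20 - 8·12²/30 - 8·(36/5)³/(6·12) = 2976/125 kN·m
Superposition: M = Σ M_i = 12879/500 kN·m ≈ 25.758000 kN·m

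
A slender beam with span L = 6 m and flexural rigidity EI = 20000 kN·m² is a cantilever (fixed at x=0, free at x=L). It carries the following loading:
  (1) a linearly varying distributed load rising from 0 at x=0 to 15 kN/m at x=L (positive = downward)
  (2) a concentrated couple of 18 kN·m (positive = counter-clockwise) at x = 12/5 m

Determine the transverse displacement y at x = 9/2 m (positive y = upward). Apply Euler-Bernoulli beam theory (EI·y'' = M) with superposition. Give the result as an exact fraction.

y(9/2) = -13247307/256000000 m

Load 1 — triangular load w₀=15 kN/m (0→w₀ over full span):
  y_1 = (w₀Lx³/12-w₀L²x²/6-w₀x⁵/(120L))/EI = (15·6·(9/2)³/12-15·6²·(9/2)²/6-15·(9/2)⁵/(120·6))/20000 = -602883/10240000 m
Load 2 — applied couple M₀=18 kN·m at a=12/5 m (b=L-a=18/5):
  y_2 = M₀a(2x-a)/(2EI)  [x>a] = 18·(12/5)·(2·(9/2)-(12/5))/(2·20000) = 891/125000 m
Superposition: y = Σ y_i = -13247307/256000000 m ≈ -0.051747 m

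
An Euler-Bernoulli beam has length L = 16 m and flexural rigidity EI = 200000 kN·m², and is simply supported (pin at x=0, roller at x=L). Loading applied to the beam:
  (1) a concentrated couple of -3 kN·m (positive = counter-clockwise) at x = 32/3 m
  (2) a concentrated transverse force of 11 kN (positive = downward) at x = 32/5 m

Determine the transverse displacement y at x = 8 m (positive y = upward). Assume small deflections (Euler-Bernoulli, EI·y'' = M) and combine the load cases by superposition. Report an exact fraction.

Load 1 — applied couple M₀=-3 kN·m at a=32/3 m (b=L-a=16/3):
  y_1 = (M₀x³/(6L)+C₁x)/EI  [x≤a] with C₁=M₀(3b²-L²)/(6L)=16/3 = ((-3)·8³/(6·16)+(16/3)·8)/200000 = 1/7500 m
Load 2 — point force P=11 kN at a=32/5 m (b=L-a=48/5):
  y_2 = -Pa(L-x)(2Lx-a²-x²)/(6LEI)  [x>a] = -11·(32/5)·(16-8)·(2·16·8-(32/5)²-8²)/(6·16·200000) = -5192/1171875 m
Superposition: y = Σ y_i = -20143/4687500 m ≈ -0.004297 m

y(8) = -20143/4687500 m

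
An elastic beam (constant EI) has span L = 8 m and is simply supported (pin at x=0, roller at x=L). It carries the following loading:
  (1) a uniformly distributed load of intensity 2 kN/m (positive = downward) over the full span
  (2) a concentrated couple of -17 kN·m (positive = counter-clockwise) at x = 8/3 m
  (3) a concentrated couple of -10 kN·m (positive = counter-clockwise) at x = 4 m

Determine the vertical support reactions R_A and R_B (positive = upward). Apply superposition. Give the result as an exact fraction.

R_A = 37/8 kN, R_B = 91/8 kN

Load 1 — uniform load w=2 kN/m over full span:
  R_A = wL/2 = 2·8/2 = 8 kN
  R_B = wL/2 = 2·8/2 = 8 kN
Load 2 — applied couple M₀=-17 kN·m at a=8/3 m (b=L-a=16/3):
  R_A = M₀/L = (-17)/8 = -17/8 kN
  R_B = -M₀/L = -(-17)/8 = 17/8 kN
Load 3 — applied couple M₀=-10 kN·m at a=4 m (b=L-a=4):
  R_A = M₀/L = (-10)/8 = -5/4 kN
  R_B = -M₀/L = -(-10)/8 = 5/4 kN
Superposition: R_A = 37/8 kN, R_B = 91/8 kN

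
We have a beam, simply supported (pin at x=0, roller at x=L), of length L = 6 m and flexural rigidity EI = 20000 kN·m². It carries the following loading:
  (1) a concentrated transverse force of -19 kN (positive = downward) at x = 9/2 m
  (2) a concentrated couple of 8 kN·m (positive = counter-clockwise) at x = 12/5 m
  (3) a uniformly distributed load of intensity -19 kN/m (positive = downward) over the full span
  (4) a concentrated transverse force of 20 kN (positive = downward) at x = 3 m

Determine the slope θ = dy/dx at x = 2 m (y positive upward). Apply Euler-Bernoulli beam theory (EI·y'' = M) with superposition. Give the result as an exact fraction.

Load 1 — point force P=-19 kN at a=9/2 m (b=L-a=3/2):
  θ_1 = -Pb(L²-b²-3x²)/(6LEI)  [x≤a] = -(-19)·(3/2)·(6²-(3/2)²-3·2²)/(6·6·20000) = 551/640000 rad
Load 2 — applied couple M₀=8 kN·m at a=12/5 m (b=L-a=18/5):
  θ_2 = (M₀x²/(2L)+C₁)/EI  [x≤a] with C₁=M₀(3b²-L²)/(6L)=16/25 = (8·2²/(2·6)+(16/25))/20000 = 31/187500 rad
Load 3 — uniform load w=-19 kN/m over full span:
  θ_3 = -w(L³-6Lx²+4x³)/(24EI) = -(-19)·(6³-6·6·2²+4·2³)/(24·20000) = 247/60000 rad
Load 4 — point force P=20 kN at a=3 m (b=L-a=3):
  θ_4 = -Pb(L²-b²-3x²)/(6LEI)  [x≤a] = -20·3·(6²-3²-3·2²)/(6·6·20000) = -1/800 rad
Superposition: θ = Σ θ_i = 62287/16000000 rad ≈ 0.003893 rad

θ(2) = 62287/16000000 rad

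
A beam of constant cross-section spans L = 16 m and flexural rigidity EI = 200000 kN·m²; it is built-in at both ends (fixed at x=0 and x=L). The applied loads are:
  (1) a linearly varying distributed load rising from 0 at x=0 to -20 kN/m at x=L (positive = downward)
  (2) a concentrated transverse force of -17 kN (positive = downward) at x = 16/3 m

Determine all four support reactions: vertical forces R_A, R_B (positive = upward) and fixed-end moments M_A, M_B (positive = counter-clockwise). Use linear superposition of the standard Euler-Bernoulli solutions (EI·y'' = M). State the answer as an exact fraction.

Load 1 — triangular load w₀=-20 kN/m (0→w₀ over full span):
  R_A = 3w₀L/20 = 3·(-20)·16/20 = -48 kN
  M_A = w₀L²/30 = (-20)·16²/30 = -512/3 kN·m
  R_B = 7w₀L/20 = 7·(-20)·16/20 = -112 kN
  M_B = -w₀L²/20 = -(-20)·16²/20 = 256 kN·m
Load 2 — point force P=-17 kN at a=16/3 m (b=L-a=32/3):
  R_A = Pb²(3a+b)/L³ = (-17)·(32/3)²·(3·(16/3)+(32/3))/16³ = -340/27 kN
  M_A = Pab²/L² = (-17)·(16/3)·(32/3)²/16² = -1088/27 kN·m
  R_B = Pa²(a+3b)/L³ = (-17)·(16/3)²·((16/3)+3·(32/3))/16³ = -119/27 kN
  M_B = -Pa²b/L² = -(-17)·(16/3)²·(32/3)/16² = 544/27 kN·m
Superposition: R_A = -1636/27 kN, M_A = -5696/27 kN·m, R_B = -3143/27 kN, M_B = 7456/27 kN·m

R_A = -1636/27 kN, M_A = -5696/27 kN·m, R_B = -3143/27 kN, M_B = 7456/27 kN·m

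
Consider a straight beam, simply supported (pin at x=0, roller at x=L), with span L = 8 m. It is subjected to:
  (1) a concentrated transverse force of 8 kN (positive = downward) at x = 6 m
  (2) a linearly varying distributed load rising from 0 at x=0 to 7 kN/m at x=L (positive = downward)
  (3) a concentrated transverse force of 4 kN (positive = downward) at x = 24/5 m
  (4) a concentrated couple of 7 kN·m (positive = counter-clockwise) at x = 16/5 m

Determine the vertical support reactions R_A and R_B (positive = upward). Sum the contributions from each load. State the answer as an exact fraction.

Load 1 — point force P=8 kN at a=6 m (b=L-a=2):
  R_A = Pb/L = 8·2/8 = 2 kN
  R_B = Pa/L = 8·6/8 = 6 kN
Load 2 — triangular load w₀=7 kN/m (0→w₀ over full span):
  R_A = w₀L/6 = 7·8/6 = 28/3 kN
  R_B = w₀L/3 = 7·8/3 = 56/3 kN
Load 3 — point force P=4 kN at a=24/5 m (b=L-a=16/5):
  R_A = Pb/L = 4·(16/5)/8 = 8/5 kN
  R_B = Pa/L = 4·(24/5)/8 = 12/5 kN
Load 4 — applied couple M₀=7 kN·m at a=16/5 m (b=L-a=24/5):
  R_A = M₀/L = 7/8 kN
  R_B = -M₀/L = -7/8 kN
Superposition: R_A = 1657/120 kN, R_B = 3143/120 kN

R_A = 1657/120 kN, R_B = 3143/120 kN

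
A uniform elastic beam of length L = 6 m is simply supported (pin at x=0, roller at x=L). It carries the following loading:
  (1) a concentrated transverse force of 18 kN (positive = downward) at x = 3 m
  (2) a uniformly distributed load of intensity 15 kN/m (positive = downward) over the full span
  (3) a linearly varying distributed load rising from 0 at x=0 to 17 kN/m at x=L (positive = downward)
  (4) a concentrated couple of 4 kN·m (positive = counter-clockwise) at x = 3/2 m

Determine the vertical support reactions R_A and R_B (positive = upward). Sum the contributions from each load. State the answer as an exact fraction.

R_A = 215/3 kN, R_B = 262/3 kN

Load 1 — point force P=18 kN at a=3 m (b=L-a=3):
  R_A = Pb/L = 18·3/6 = 9 kN
  R_B = Pa/L = 18·3/6 = 9 kN
Load 2 — uniform load w=15 kN/m over full span:
  R_A = wL/2 = 15·6/2 = 45 kN
  R_B = wL/2 = 15·6/2 = 45 kN
Load 3 — triangular load w₀=17 kN/m (0→w₀ over full span):
  R_A = w₀L/6 = 17·6/6 = 17 kN
  R_B = w₀L/3 = 17·6/3 = 34 kN
Load 4 — applied couple M₀=4 kN·m at a=3/2 m (b=L-a=9/2):
  R_A = M₀/L = 4/6 = 2/3 kN
  R_B = -M₀/L = -4/6 = -2/3 kN
Superposition: R_A = 215/3 kN, R_B = 262/3 kN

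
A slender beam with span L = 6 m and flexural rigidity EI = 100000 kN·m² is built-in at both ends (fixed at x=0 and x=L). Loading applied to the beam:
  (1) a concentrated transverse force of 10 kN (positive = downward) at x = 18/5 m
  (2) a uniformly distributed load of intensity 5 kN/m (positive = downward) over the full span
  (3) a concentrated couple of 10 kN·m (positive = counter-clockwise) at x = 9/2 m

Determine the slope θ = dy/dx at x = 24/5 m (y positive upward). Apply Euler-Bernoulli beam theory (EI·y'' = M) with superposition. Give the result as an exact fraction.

Load 1 — point force P=10 kN at a=18/5 m (b=L-a=12/5):
  θ_1 = Pa²(L-x)(2bL-(3b+a)(L-x))/(2L³EI)  [x>a] = 10·(18/5)²·(6-(24/5))·(2·(12/5)·6-(3·(12/5)+(18/5))·(6-(24/5)))/(2·6³·100000) = 891/15625000 rad
Load 2 — uniform load w=5 kN/m over full span:
  θ_2 = -wx(L-x)(L-2x)/(12EI) = -5·(24/5)·(6-(24/5))·(6-2·(24/5))/(12·100000) = 27/312500 rad
Load 3 — applied couple M₀=10 kN·m at a=9/2 m (b=L-a=3/2):
  θ_3 = (R_Ax²/2 - M_Ax - M₀(x-a))/EI  [x>a] with R_A=15/8, M_A=25/8 = ((15/8)·(24/5)²/2 - (25/8)·(24/5) - 10·((24/5)-(9/2)))/100000 = 9/250000 rad
Superposition: θ = Σ θ_i = 5607/31250000 rad ≈ 0.000179 rad

θ(24/5) = 5607/31250000 rad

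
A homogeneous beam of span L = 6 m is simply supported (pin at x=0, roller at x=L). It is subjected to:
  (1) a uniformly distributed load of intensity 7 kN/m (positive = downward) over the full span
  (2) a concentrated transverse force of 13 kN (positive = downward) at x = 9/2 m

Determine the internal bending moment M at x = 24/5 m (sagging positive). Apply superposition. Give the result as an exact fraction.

M(24/5) = 1593/50 kN·m

Load 1 — uniform load w=7 kN/m over full span:
  M_1 = wx(L-x)/2 = 7·(24/5)·(6-(24/5))/2 = 504/25 kN·m
Load 2 — point force P=13 kN at a=9/2 m (b=L-a=3/2):
  M_2 = Pa(L-x)/L  [x>a] = 13·(9/2)·(6-(24/5))/6 = 117/10 kN·m
Superposition: M = Σ M_i = 1593/50 kN·m ≈ 31.860000 kN·m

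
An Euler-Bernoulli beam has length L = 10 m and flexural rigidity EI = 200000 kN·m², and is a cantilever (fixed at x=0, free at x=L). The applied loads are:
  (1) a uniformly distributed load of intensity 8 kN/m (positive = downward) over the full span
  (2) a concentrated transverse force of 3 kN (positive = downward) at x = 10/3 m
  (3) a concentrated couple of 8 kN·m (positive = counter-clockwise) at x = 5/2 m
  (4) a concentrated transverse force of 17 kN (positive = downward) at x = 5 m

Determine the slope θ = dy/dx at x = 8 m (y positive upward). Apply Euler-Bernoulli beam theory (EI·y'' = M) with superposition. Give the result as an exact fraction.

Load 1 — uniform load w=8 kN/m over full span:
  θ_1 = -wx(x²-3Lx+3L²)/(6EI) = -8·8·(8²-3·10·8+3·10²)/(6·200000) = -62/9375 rad
Load 2 — point force P=3 kN at a=10/3 m (b=L-a=20/3):
  θ_2 = -Pa²/(2EI)  [x>a] = -3·(10/3)²/(2·200000) = -1/12000 rad
Load 3 — applied couple M₀=8 kN·m at a=5/2 m (b=L-a=15/2):
  θ_3 = M₀a/EI  [x>a] = 8·(5/2)/200000 = 1/10000 rad
Load 4 — point force P=17 kN at a=5 m (b=L-a=5):
  θ_4 = -Pa²/(2EI)  [x>a] = -17·5²/(2·200000) = -17/16000 rad
Superposition: θ = Σ θ_i = -9191/1200000 rad ≈ -0.007659 rad

θ(8) = -9191/1200000 rad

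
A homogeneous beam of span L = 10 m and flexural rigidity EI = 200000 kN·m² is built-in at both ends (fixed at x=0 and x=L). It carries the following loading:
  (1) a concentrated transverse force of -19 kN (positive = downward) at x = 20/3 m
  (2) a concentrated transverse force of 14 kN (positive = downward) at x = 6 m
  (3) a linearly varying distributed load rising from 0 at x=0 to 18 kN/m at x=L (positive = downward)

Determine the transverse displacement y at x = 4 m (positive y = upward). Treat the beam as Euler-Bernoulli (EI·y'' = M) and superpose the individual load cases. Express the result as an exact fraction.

y(4) = -31999/31640625 m

Load 1 — point force P=-19 kN at a=20/3 m (b=L-a=10/3):
  y_1 = -Pb²x²(3aL-(3a+b)x)/(6L³EI)  [x≤a] = -(-19)·(10/3)²·4²·(3·(20/3)·10-(3·(20/3)+(10/3))·4)/(6·10³·200000) = 76/253125 m
Load 2 — point force P=14 kN at a=6 m (b=L-a=4):
  y_2 = -Pb²x²(3aL-(3a+b)x)/(6L³EI)  [x≤a] = -14·4²·4²·(3·6·10-(3·6+4)·4)/(6·10³·200000) = -322/1171875 m
Load 3 — triangular load w₀=18 kN/m (0→w₀ over full span):
  y_3 = -w₀x²(L-x)²(x+2L)/(120LEI) = -18·4²·(10-4)²·(4+2·10)/(120·10·200000) = -81/78125 m
Superposition: y = Σ y_i = -31999/31640625 m ≈ -0.001011 m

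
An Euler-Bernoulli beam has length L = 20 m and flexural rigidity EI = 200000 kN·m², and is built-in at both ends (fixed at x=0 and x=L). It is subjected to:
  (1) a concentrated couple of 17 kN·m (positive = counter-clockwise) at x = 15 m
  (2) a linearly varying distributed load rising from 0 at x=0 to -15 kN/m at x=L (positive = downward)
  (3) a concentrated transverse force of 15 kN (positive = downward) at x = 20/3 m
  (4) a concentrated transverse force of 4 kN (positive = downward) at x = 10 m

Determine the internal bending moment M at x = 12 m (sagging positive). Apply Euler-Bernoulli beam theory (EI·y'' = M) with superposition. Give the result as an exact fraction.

M(12) = -74123/720 kN·m

Load 1 — applied couple M₀=17 kN·m at a=15 m (b=L-a=5):
  M_1 = R_Ax - M_A  [x≤a] with R_A=153/160, M_A=85/16 = (153/160)·12 - (85/16) = 493/80 kN·m
Load 2 — triangular load w₀=-15 kN/m (0→w₀ over full span):
  M_2 = 3w₀Lx/20 - w₀L²/30 - w₀x³/(6L) = 3·(-15)·20·12/20 - (-15)·20²/30 - (-15)·12³/(6·20) = -124 kN·m
Load 3 — point force P=15 kN at a=20/3 m (b=L-a=40/3):
  M_3 = Pa²(a+3b)(L-x)/L³ - Pa²b/L²  [x>a] = 15·(20/3)²·((20/3)+3·(40/3))·(20-12)/20³ - 15·(20/3)²·(40/3)/20² = 80/9 kN·m
Load 4 — point force P=4 kN at a=10 m (b=L-a=10):
  M_4 = Pa²(a+3b)(L-x)/L³ - Pa²b/L²  [x>a] = 4·10²·(10+3·10)·(20-12)/20³ - 4·10²·10/20² = 6 kN·m
Superposition: M = Σ M_i = -74123/720 kN·m ≈ -102.948611 kN·m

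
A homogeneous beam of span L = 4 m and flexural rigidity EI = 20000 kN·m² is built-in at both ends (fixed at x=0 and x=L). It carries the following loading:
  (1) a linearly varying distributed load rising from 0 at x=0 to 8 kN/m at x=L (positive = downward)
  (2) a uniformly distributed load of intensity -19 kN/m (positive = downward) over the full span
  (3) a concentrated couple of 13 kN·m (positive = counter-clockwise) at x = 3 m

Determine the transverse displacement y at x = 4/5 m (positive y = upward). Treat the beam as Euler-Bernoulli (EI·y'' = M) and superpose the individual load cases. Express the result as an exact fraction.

y(4/5) = 101221/625000000 m

Load 1 — triangular load w₀=8 kN/m (0→w₀ over full span):
  y_1 = -w₀x²(L-x)²(x+2L)/(120LEI) = -8·(4/5)²·(4-(4/5))²·((4/5)+2·4)/(120·4·20000) = -1408/29296875 m
Load 2 — uniform load w=-19 kN/m over full span:
  y_2 = -wx²(L-x)²/(24EI) = -(-19)·(4/5)²·(4-(4/5))²/(24·20000) = 304/1171875 m
Load 3 — applied couple M₀=13 kN·m at a=3 m (b=L-a=1):
  y_3 = (R_Ax³/6 - M_Ax²/2)/EI  [x≤a] with R_A=117/32, M_A=65/16 = ((117/32)·(4/5)³/6 - (65/16)·(4/5)²/2)/20000 = -247/5000000 m
Superposition: y = Σ y_i = 101221/625000000 m ≈ 0.000162 m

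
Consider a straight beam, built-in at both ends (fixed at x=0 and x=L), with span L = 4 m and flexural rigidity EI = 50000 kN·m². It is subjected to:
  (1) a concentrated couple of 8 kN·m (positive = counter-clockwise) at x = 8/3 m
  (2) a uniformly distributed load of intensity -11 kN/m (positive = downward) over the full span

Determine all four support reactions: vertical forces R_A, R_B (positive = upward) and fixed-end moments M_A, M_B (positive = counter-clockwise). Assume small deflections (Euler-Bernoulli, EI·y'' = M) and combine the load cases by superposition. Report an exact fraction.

R_A = -58/3 kN, M_A = -12 kN·m, R_B = -74/3 kN, M_B = 44/3 kN·m

Load 1 — applied couple M₀=8 kN·m at a=8/3 m (b=L-a=4/3):
  R_A = 6M₀ab/L³ = 6·8·(8/3)·(4/3)/4³ = 8/3 kN
  M_A = M₀b(2a-b)/L² = 8·(4/3)·(2·(8/3)-(4/3))/4² = 8/3 kN·m
  R_B = -6M₀ab/L³ = -6·8·(8/3)·(4/3)/4³ = -8/3 kN
  M_B = M₀a(2b-a)/L² = 8·(8/3)·(2·(4/3)-(8/3))/4² = 0 kN·m
Load 2 — uniform load w=-11 kN/m over full span:
  R_A = wL/2 = (-11)·4/2 = -22 kN
  M_A = wL²/12 = (-11)·4²/12 = -44/3 kN·m
  R_B = wL/2 = (-11)·4/2 = -22 kN
  M_B = -wL²/12 = -(-11)·4²/12 = 44/3 kN·m
Superposition: R_A = -58/3 kN, M_A = -12 kN·m, R_B = -74/3 kN, M_B = 44/3 kN·m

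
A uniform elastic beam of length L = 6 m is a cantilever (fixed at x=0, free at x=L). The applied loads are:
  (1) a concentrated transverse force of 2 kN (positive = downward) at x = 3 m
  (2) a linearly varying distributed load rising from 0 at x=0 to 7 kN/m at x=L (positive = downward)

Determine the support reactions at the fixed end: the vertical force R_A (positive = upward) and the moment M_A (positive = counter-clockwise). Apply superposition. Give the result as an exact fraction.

R_A = 23 kN, M_A = 90 kN·m

Load 1 — point force P=2 kN at a=3 m (b=L-a=3):
  R_A = P = 2 kN
  M_A = Pa = 2·3 = 6 kN·m
Load 2 — triangular load w₀=7 kN/m (0→w₀ over full span):
  R_A = w₀L/2 = 7·6/2 = 21 kN
  M_A = w₀L²/3 = 7·6²/3 = 84 kN·m
Superposition: R_A = 23 kN, M_A = 90 kN·m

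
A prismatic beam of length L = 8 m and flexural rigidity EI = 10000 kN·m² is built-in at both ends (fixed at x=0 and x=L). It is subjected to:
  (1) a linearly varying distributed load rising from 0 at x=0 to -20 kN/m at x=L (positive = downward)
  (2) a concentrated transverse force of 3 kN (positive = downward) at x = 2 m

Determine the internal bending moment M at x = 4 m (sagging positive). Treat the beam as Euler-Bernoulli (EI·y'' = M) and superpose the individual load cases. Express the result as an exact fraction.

Load 1 — triangular load w₀=-20 kN/m (0→w₀ over full span):
  M_1 = 3w₀Lx/20 - w₀L²/30 - w₀x³/(6L) = 3·(-20)·8·4/20 - (-20)·8²/30 - (-20)·4³/(6·8) = -80/3 kN·m
Load 2 — point force P=3 kN at a=2 m (b=L-a=6):
  M_2 = Pa²(a+3b)(L-x)/L³ - Pa²b/L²  [x>a] = 3·2²·(2+3·6)·(8-4)/8³ - 3·2²·6/8² = 3/4 kN·m
Superposition: M = Σ M_i = -311/12 kN·m ≈ -25.916667 kN·m

M(4) = -311/12 kN·m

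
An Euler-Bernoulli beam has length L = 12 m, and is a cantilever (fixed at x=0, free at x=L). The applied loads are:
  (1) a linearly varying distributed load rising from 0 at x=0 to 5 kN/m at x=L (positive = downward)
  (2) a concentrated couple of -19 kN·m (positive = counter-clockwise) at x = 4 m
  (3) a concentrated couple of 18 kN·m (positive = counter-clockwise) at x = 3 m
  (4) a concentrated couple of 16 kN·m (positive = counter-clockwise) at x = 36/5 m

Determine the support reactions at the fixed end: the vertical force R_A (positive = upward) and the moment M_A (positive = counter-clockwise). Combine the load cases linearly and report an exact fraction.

Load 1 — triangular load w₀=5 kN/m (0→w₀ over full span):
  R_A = w₀L/2 = 5·12/2 = 30 kN
  M_A = w₀L²/3 = 5·12²/3 = 240 kN·m
Load 2 — applied couple M₀=-19 kN·m at a=4 m (b=L-a=8):
  R_A = 0 kN
  M_A = -M₀ = -(-19) = 19 kN·m
Load 3 — applied couple M₀=18 kN·m at a=3 m (b=L-a=9):
  R_A = 0 kN
  M_A = -M₀ = -18 kN·m
Load 4 — applied couple M₀=16 kN·m at a=36/5 m (b=L-a=24/5):
  R_A = 0 kN
  M_A = -M₀ = -16 kN·m
Superposition: R_A = 30 kN, M_A = 225 kN·m

R_A = 30 kN, M_A = 225 kN·m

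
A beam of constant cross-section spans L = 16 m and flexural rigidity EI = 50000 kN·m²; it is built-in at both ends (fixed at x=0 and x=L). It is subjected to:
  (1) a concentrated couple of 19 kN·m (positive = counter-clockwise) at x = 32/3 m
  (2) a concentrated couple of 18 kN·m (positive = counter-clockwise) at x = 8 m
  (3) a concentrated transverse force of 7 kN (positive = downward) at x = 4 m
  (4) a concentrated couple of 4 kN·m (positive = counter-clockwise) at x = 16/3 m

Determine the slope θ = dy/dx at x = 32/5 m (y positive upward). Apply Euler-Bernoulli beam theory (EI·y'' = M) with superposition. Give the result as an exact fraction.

θ(32/5) = 1/234375 rad

Load 1 — applied couple M₀=19 kN·m at a=32/3 m (b=L-a=16/3):
  θ_1 = (R_Ax²/2 - M_Ax)/EI  [x≤a] with R_A=19/12, M_A=19/3 = ((19/12)·(32/5)²/2 - (19/3)·(32/5))/50000 = -38/234375 rad
Load 2 — applied couple M₀=18 kN·m at a=8 m (b=L-a=8):
  θ_2 = (R_Ax²/2 - M_Ax)/EI  [x≤a] with R_A=27/16, M_A=9/2 = ((27/16)·(32/5)²/2 - (9/2)·(32/5))/50000 = 9/78125 rad
Load 3 — point force P=7 kN at a=4 m (b=L-a=12):
  θ_3 = Pa²(L-x)(2bL-(3b+a)(L-x))/(2L³EI)  [x>a] = 7·4²·(16-(32/5))·(2·12·16-(3·12+4)·(16-(32/5)))/(2·16³·50000) = 0 rad
Load 4 — applied couple M₀=4 kN·m at a=16/3 m (b=L-a=32/3):
  θ_4 = (R_Ax²/2 - M_Ax - M₀(x-a))/EI  [x>a] with R_A=1/3, M_A=0 = ((1/3)·(32/5)²/2 - 0·(32/5) - 4·((32/5)-(16/3)))/50000 = 4/78125 rad
Superposition: θ = Σ θ_i = 1/234375 rad ≈ 0.000004 rad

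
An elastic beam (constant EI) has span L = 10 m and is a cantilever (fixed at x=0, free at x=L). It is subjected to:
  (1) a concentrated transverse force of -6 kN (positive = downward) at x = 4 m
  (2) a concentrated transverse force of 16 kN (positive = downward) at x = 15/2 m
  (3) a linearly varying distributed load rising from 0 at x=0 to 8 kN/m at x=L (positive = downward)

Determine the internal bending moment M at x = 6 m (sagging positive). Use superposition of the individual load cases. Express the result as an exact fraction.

M(6) = -1192/15 kN·m

Load 1 — point force P=-6 kN at a=4 m (b=L-a=6):
  M_1 = 0  [x>a] = 0 kN·m
Load 2 — point force P=16 kN at a=15/2 m (b=L-a=5/2):
  M_2 = -P(a-x)  [x≤a] = -16·((15/2)-6) = -24 kN·m
Load 3 — triangular load w₀=8 kN/m (0→w₀ over full span):
  M_3 = w₀Lx/2 - w₀L²/3 - w₀x³/(6L) = 8·10·6/2 - 8·10²/3 - 8·6³/(6·10) = -832/15 kN·m
Superposition: M = Σ M_i = -1192/15 kN·m ≈ -79.466667 kN·m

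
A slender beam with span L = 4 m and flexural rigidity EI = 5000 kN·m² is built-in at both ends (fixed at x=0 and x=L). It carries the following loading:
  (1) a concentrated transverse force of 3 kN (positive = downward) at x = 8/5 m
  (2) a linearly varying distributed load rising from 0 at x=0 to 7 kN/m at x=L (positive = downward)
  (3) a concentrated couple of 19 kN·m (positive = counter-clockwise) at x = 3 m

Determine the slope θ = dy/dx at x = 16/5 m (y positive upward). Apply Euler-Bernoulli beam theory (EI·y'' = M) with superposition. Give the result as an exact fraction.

Load 1 — point force P=3 kN at a=8/5 m (b=L-a=12/5):
  θ_1 = Pa²(L-x)(2bL-(3b+a)(L-x))/(2L³EI)  [x>a] = 3·(8/5)²·(4-(16/5))·(2·(12/5)·4-(3·(12/5)+(8/5))·(4-(16/5)))/(2·4³·5000) = 228/1953125 rad
Load 2 — triangular load w₀=7 kN/m (0→w₀ over full span):
  θ_2 = -w₀(2x(L-x)(L-2x)(x+2L)+x²(L-x)²)/(120LEI) = -7·(2·(16/5)·(4-(16/5))·(4-2·(16/5))·((16/5)+2·4)+(16/5)²·(4-(16/5))²)/(120·4·5000) = 448/1171875 rad
Load 3 — applied couple M₀=19 kN·m at a=3 m (b=L-a=1):
  θ_3 = (R_Ax²/2 - M_Ax - M₀(x-a))/EI  [x>a] with R_A=171/32, M_A=95/16 = ((171/32)·(16/5)²/2 - (95/16)·(16/5) - 19·((16/5)-3))/5000 = 57/62500 rad
Superposition: θ = Σ θ_i = 33071/23437500 rad ≈ 0.001411 rad

θ(16/5) = 33071/23437500 rad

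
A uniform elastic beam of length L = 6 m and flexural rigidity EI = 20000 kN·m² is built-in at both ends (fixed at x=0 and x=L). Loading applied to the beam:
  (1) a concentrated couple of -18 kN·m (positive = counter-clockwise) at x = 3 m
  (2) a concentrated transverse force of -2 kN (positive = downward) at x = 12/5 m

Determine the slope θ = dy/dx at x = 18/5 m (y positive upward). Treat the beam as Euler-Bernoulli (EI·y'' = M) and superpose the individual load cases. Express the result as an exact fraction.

Load 1 — applied couple M₀=-18 kN·m at a=3 m (b=L-a=3):
  θ_1 = (R_Ax²/2 - M_Ax - M₀(x-a))/EI  [x>a] with R_A=-9/2, M_A=-9/2 = ((-9/2)·(18/5)²/2 - (-9/2)·(18/5) - (-18)·((18/5)-3))/20000 = -27/250000 rad
Load 2 — point force P=-2 kN at a=12/5 m (b=L-a=18/5):
  θ_2 = Pa²(L-x)(2bL-(3b+a)(L-x))/(2L³EI)  [x>a] = (-2)·(12/5)²·(6-(18/5))·(2·(18/5)·6-(3·(18/5)+(12/5))·(6-(18/5)))/(2·6³·20000) = -72/1953125 rad
Superposition: θ = Σ θ_i = -4527/31250000 rad ≈ -0.000145 rad

θ(18/5) = -4527/31250000 rad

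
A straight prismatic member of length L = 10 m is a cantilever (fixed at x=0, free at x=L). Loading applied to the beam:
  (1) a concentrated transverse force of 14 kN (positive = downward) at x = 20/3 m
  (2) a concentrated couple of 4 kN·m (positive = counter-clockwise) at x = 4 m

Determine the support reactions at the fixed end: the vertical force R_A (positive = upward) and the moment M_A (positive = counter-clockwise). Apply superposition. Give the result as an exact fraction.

Load 1 — point force P=14 kN at a=20/3 m (b=L-a=10/3):
  R_A = P = 14 kN
  M_A = Pa = 14·(20/3) = 280/3 kN·m
Load 2 — applied couple M₀=4 kN·m at a=4 m (b=L-a=6):
  R_A = 0 kN
  M_A = -M₀ = -4 kN·m
Superposition: R_A = 14 kN, M_A = 268/3 kN·m

R_A = 14 kN, M_A = 268/3 kN·m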